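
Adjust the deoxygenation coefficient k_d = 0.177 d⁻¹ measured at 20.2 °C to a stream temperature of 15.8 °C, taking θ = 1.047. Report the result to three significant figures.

k_d ≈ 0.145 d⁻¹

k_d(T₂) = k_d(T₁) · θ^(T₂−T₁) = 0.177 × 1.047^(15.8−20.2)
= 0.177 × 1.047^-4.40 = 0.177 × 0.8170 = 0.1446 d⁻¹.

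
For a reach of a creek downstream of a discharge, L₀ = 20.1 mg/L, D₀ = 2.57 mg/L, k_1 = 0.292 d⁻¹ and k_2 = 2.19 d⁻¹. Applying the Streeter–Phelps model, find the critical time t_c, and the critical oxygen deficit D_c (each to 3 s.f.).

t_c ≈ 0.125 d; D_c ≈ 2.58 mg/L

With k_2/k_1 = 7.500 and 1 − D₀(k_2−k_1)/(k_1 L₀) = 0.1689,
t_c = ln(7.500 × 0.1689) / (2.19 − 0.292) = ln(1.267) / 1.898 = 0.2365/1.898 = 0.1246 d.
L(t_c) = L₀ e^(−k_1 t_c) = 20.1 × 0.9643 = 19.38 mg/L, and at the critical point k_2 D_c = k_1 L, so D_c = (0.292/2.19) × 19.38 = 2.584 mg/L.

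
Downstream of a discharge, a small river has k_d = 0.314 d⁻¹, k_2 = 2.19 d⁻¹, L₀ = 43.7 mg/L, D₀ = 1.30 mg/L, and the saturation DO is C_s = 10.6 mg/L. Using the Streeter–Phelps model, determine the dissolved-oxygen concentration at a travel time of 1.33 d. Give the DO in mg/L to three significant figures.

DO ≈ 6.11 mg/L

k_d L₀/(k_2−k_d) = 0.314×43.7/(2.19−0.314) = 13.72/1.876 = 7.314 mg/L.
e^(−k_d t) = e^(−0.314×1.330) = 0.6586; e^(−k_2 t) = e^(−2.19×1.330) = 0.05433.
D = 7.314 × (0.6586 − 0.05433) + 1.30 × 0.05433 = 4.420 + 0.07063 = 4.491 mg/L.
DO = C_s − D = 10.6 − 4.491 = 6.109 mg/L.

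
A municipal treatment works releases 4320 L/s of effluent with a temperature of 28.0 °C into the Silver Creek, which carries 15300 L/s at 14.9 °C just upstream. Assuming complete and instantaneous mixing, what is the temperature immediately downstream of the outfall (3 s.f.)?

17.8 °C

Flow-weighted mixing: C = (Q_r C_r + Q_w C_w)/(Q_r + Q_w)
= (15300×14.9 + 4320×28.0)/(15300 + 4320) = 348900/19620 = 17.78 °C.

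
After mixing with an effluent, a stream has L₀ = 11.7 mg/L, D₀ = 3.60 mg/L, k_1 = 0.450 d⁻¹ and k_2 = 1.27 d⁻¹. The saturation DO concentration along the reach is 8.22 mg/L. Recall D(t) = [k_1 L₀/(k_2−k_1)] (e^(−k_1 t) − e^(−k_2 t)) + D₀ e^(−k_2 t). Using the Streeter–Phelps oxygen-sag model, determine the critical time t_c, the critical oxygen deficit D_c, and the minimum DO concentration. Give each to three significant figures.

t_c ≈ 0.262 d; D_c ≈ 3.68 mg/L; min DO ≈ 4.54 mg/L

t_c = [1/(k_2−k_1)] ln[(k_2/k_1)(1 − D₀(k_2−k_1)/(k_1 L₀))]
= [1/(1.27−0.450)] ln[(1.27/0.450)(1 − 3.60×0.8200/(0.450×11.7))]
= (1/0.8200) ln[2.822 × 0.4393] = 1.220 × ln(1.240) = 1.220 × 0.2150 = 0.2622 d.
D_c = (k_1/k_2) L₀ e^(−k_1 t_c) = (0.450/1.27) × 11.7 × e^(−0.450×0.2622) = 0.3543 × 11.7 × 0.8887 = 3.684 mg/L.
Minimum DO = C_s − D_c = 8.22 − 3.684 = 4.536 mg/L.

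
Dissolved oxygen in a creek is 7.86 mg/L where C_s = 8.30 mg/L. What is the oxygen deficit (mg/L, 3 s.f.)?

D = C_s − C = 8.30 − 7.86 = 0.440 mg/L.

D ≈ 0.440 mg/L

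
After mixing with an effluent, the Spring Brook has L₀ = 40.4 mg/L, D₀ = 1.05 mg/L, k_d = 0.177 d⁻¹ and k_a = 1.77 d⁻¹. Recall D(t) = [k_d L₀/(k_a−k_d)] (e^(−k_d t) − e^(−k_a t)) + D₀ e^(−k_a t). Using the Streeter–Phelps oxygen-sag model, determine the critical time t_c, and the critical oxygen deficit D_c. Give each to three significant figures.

t_c ≈ 1.28 d; D_c ≈ 3.22 mg/L

With k_a/k_d = 10.00 and 1 − D₀(k_a−k_d)/(k_d L₀) = 0.7661,
t_c = ln(10.00 × 0.7661) / (1.77 − 0.177) = ln(7.661) / 1.593 = 2.036/1.593 = 1.278 d.
D_c = (k_d/k_a) L₀ e^(−k_d t_c) = (0.177/1.77) × 40.4 × e^(−0.177×1.278) = 0.1000 × 40.4 × 0.7975 = 3.222 mg/L.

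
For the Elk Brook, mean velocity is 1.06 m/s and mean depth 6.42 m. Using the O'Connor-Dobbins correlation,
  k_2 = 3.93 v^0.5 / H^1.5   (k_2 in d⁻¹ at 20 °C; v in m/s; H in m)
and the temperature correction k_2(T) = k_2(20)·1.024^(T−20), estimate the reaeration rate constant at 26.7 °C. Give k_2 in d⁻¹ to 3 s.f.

k_2 ≈ 0.292 d⁻¹

k_2(20) = 3.93 × 1.06^0.5 / 6.42^1.5 = 3.93 × 1.030 / 16.27 = 0.2487 d⁻¹.
k_2(26.7) = 0.2487 × 1.024^(26.7−20) = 0.2487 × 1.172 = 0.2916 d⁻¹.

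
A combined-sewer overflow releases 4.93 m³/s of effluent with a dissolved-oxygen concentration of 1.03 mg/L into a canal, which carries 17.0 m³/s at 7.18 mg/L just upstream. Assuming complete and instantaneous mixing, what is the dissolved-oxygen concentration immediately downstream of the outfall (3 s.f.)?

5.80 mg/L

Flow-weighted mixing: C = (Q_r C_r + Q_w C_w)/(Q_r + Q_w)
= (17.0×7.18 + 4.93×1.03)/(17.0 + 4.93) = 127.1/21.93 = 5.797 mg/L.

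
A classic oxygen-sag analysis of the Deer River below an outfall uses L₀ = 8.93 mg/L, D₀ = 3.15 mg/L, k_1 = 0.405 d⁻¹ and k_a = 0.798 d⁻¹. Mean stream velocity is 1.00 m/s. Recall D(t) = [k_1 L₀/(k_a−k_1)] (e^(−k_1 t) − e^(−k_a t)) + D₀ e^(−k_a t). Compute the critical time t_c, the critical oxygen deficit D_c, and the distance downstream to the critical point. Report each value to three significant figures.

t_c = [1/(k_a−k_1)] ln[(k_a/k_1)(1 − D₀(k_a−k_1)/(k_1 L₀))]
= [1/(0.798−0.405)] ln[(0.798/0.405)(1 − 3.15×0.3930/(0.405×8.93))]
= (1/0.3930) ln[1.970 × 0.6577] = 2.545 × ln(1.296) = 2.545 × 0.2592 = 0.6596 d.
L(t_c) = L₀ e^(−k_1 t_c) = 8.93 × 0.7656 = 6.836 mg/L, and at the critical point k_a D_c = k_1 L, so D_c = (0.405/0.798) × 6.836 = 3.470 mg/L.
x_c = v t_c = 1.00 m/s × 0.6596 d × 86400 s/d = 56990 m ≈ 57.0 km.

t_c ≈ 0.660 d; D_c ≈ 3.47 mg/L; x_c ≈ 57.0 km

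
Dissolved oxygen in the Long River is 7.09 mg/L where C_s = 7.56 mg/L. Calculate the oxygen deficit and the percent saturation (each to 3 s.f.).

D ≈ 0.470 mg/L; 93.8 % saturation

D = C_s − C = 7.56 − 7.09 = 0.470 mg/L.
% saturation = 7.09/7.56 × 100 = 93.8 %.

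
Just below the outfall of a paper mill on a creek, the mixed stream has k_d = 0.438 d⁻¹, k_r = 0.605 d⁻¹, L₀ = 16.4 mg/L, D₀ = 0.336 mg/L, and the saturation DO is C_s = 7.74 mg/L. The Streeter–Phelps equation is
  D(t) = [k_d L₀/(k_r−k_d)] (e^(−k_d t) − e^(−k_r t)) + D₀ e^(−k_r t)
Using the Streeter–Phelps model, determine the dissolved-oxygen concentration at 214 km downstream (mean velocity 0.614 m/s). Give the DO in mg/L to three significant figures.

Travel time t = x/v = 214 km / (0.614 m/s) = 214000 m / 0.614 m/s = 348500 s = 4.034 d.
k_d L₀/(k_r−k_d) = 0.438×16.4/(0.605−0.438) = 7.183/0.1670 = 43.01 mg/L.
e^(−k_d t) = e^(−0.438×4.034) = 0.1709; e^(−k_r t) = e^(−0.605×4.034) = 0.08711.
D = 43.01 × (0.1709 − 0.08711) + 0.336 × 0.08711 = 3.602 + 0.02927 = 3.632 mg/L.
DO = C_s − D = 7.74 − 3.632 = 4.108 mg/L.

DO ≈ 4.11 mg/L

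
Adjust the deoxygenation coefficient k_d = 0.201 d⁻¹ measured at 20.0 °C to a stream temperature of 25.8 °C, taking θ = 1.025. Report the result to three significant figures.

k_d ≈ 0.232 d⁻¹

k_d(T₂) = k_d(T₁) · θ^(T₂−T₁) = 0.201 × 1.025^(25.8−20.0)
= 0.201 × 1.025^5.80 = 0.201 × 1.154 = 0.2320 d⁻¹.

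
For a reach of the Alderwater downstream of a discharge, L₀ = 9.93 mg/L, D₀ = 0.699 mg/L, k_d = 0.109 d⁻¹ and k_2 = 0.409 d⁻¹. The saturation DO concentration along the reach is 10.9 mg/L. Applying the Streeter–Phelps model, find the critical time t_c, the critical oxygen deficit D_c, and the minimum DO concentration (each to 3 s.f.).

t_c ≈ 3.69 d; D_c ≈ 1.77 mg/L; min DO ≈ 9.13 mg/L

t_c = [1/(k_2−k_d)] ln[(k_2/k_d)(1 − D₀(k_2−k_d)/(k_d L₀))]
= [1/(0.409−0.109)] ln[(0.409/0.109)(1 − 0.699×0.3000/(0.109×9.93))]
= (1/0.3000) ln[3.752 × 0.8063] = 3.333 × ln(3.025) = 3.333 × 1.107 = 3.690 d.
D_c = (k_d/k_2) L₀ e^(−k_d t_c) = (0.109/0.409) × 9.93 × e^(−0.109×3.690) = 0.2665 × 9.93 × 0.6688 = 1.770 mg/L.
Minimum DO = C_s − D_c = 10.9 − 1.770 = 9.130 mg/L.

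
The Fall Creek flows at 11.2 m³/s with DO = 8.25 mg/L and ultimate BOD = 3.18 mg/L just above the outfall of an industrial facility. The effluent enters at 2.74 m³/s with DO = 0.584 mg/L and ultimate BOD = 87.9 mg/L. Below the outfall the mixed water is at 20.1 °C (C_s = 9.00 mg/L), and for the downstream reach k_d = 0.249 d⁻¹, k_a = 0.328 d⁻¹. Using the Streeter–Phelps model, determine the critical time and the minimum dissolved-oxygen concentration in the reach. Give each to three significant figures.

t_c ≈ 3.02 d; minimum DO ≈ 1.91 mg/L

Mixed DO = (11.2×8.25 + 2.74×0.584)/(11.2+2.74) = 94.00/13.94 = 6.743 mg/L.
Mixed L₀ = (11.2×3.18 + 2.74×87.9)/(13.94) = 276.5/13.94 = 19.83 mg/L.
Initial deficit D₀ = C_s − DO₀ = 9.00 − 6.743 = 2.257 mg/L.
t_c = (1/0.07900) ln[(0.328/0.249)(1 − 2.257×0.07900/(0.249×19.83))] = 12.66 × ln(1.270) = 3.023 d.
D_c = (0.249/0.328) × 19.83 × e^(−0.249×3.023) = 0.7591 × 19.83 × 0.4711 = 7.093 mg/L.
Minimum DO = 9.00 − 7.093 = 1.907 mg/L.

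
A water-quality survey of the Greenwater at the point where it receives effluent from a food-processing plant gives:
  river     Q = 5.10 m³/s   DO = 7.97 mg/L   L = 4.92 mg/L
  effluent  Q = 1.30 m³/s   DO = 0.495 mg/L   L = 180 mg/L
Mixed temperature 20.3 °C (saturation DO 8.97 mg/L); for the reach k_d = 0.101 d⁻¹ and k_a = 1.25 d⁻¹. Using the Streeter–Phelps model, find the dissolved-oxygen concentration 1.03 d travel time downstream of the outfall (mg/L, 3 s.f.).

Mixed DO = (5.10×7.97 + 1.30×0.495)/(5.10+1.30) = 41.29/6.400 = 6.452 mg/L.
Mixed L₀ = (5.10×4.92 + 1.30×180)/(6.400) = 259.1/6.400 = 40.48 mg/L.
Initial deficit D₀ = C_s − DO₀ = 8.97 − 6.452 = 2.518 mg/L.
D(1.03) = [0.101×40.48/(1.25−0.101)](e^(−0.101×1.03) − e^(−1.25×1.03)) + 2.518 e^(−1.25×1.03)
= 3.559 × (0.9012 − 0.2760) + 2.518 × 0.2760 = 2.920 mg/L.
DO = 8.97 − 2.920 = 6.050 mg/L.

DO ≈ 6.05 mg/L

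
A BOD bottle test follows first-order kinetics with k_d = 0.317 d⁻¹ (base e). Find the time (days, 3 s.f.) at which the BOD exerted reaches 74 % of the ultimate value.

t ≈ 4.25 d

y/L₀ = 1 − e^(−k_d t) = 0.74 ⇒ e^(−k_d t) = 0.260
t = −ln(0.260) / 0.317 = 1.347 / 0.317 = 4.249 d.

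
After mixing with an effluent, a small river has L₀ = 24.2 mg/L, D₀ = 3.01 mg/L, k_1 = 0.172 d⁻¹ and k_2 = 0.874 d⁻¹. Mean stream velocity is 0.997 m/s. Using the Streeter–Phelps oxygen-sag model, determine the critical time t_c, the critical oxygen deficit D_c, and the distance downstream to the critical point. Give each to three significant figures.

t_c ≈ 1.31 d; D_c ≈ 3.80 mg/L; x_c ≈ 113 km

At the critical point dD/dt = 0, so k_1 L₀ e^(−k_1 t) = k_2 D. Substituting D(t) from the Streeter–Phelps equation and solving for t gives
t_c = ln[(k_2/k_1)(1 − D₀(k_2−k_1)/(k_1 L₀))] / (k_2−k_1).
Here k_2−k_1 = 0.7020 d⁻¹ and 1 − D₀(k_2−k_1)/(k_1 L₀) = 1 − 3.01×0.7020/(0.172×24.2) = 0.4924, so
t_c = ln(5.081 × 0.4924) / 0.7020 = 0.9170 / 0.7020 = 1.306 d.
D_c = (k_1/k_2) L₀ e^(−k_1 t_c) = (0.172/0.874) × 24.2 × e^(−0.172×1.306) = 0.1968 × 24.2 × 0.7988 = 3.804 mg/L.
x_c = v t_c = 0.997 m/s × 1.306 d × 86400 s/d = 112500 m ≈ 113 km.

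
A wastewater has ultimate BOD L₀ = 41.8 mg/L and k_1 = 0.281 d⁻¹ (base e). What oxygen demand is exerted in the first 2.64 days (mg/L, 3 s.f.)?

y ≈ 21.9 mg/L

y_t = L₀(1 − e^(−k_1 t)) = 41.8 × (1 − e^(−0.281×2.64))
= 41.8 × (1 − 0.4762) = 41.8 × 0.5238 = 21.89 mg/L.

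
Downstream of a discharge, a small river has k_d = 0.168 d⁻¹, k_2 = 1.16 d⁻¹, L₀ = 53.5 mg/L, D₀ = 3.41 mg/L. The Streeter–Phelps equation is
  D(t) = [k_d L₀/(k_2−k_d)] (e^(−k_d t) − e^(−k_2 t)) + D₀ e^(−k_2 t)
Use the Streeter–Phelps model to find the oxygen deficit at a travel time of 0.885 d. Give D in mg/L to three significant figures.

k_d L₀/(k_2−k_d) = 0.168×53.5/(1.16−0.168) = 8.988/0.9920 = 9.060 mg/L.
e^(−k_d t) = e^(−0.168×0.8850) = 0.8618; e^(−k_2 t) = e^(−1.16×0.8850) = 0.3582.
D = 9.060 × (0.8618 − 0.3582) + 3.41 × 0.3582 = 4.563 + 1.222 = 5.785 mg/L.

D ≈ 5.78 mg/L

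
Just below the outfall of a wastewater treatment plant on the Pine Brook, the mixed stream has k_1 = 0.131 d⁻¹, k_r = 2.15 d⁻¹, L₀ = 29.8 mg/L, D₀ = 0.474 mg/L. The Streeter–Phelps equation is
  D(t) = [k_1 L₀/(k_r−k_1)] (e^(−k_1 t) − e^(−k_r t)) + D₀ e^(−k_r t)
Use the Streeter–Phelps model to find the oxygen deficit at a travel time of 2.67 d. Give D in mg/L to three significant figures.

k_1 L₀/(k_r−k_1) = 0.131×29.8/(2.15−0.131) = 3.904/2.019 = 1.934 mg/L.
e^(−k_1 t) = e^(−0.131×2.670) = 0.7049; e^(−k_r t) = e^(−2.15×2.670) = 0.003213.
D = 1.934 × (0.7049 − 0.003213) + 0.474 × 0.003213 = 1.357 + 0.001523 = 1.358 mg/L.

D ≈ 1.36 mg/L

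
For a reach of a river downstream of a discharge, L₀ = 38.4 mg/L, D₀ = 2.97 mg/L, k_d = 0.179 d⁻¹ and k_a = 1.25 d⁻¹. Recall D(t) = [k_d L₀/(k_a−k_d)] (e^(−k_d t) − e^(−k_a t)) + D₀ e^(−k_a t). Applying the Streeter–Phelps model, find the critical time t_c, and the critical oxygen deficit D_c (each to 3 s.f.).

At the critical point dD/dt = 0, so k_d L₀ e^(−k_d t) = k_a D. Substituting D(t) from the Streeter–Phelps equation and solving for t gives
t_c = ln[(k_a/k_d)(1 − D₀(k_a−k_d)/(k_d L₀))] / (k_a−k_d).
Here k_a−k_d = 1.071 d⁻¹ and 1 − D₀(k_a−k_d)/(k_d L₀) = 1 − 2.97×1.071/(0.179×38.4) = 0.5372, so
t_c = ln(6.983 × 0.5372) / 1.071 = 1.322 / 1.071 = 1.235 d.
L(t_c) = L₀ e^(−k_d t_c) = 38.4 × 0.8017 = 30.79 mg/L, and at the critical point k_a D_c = k_d L, so D_c = (0.179/1.25) × 30.79 = 4.409 mg/L.

t_c ≈ 1.23 d; D_c ≈ 4.41 mg/L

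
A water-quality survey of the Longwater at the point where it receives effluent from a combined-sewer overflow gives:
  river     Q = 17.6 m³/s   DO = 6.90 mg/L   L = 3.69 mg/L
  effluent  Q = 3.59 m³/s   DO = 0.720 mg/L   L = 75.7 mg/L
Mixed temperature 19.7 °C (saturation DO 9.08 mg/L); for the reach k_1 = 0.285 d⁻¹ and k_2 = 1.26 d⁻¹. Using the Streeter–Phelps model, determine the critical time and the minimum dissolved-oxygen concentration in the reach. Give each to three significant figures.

Mixed DO = (17.6×6.90 + 3.59×0.720)/(17.6+3.59) = 124.0/21.19 = 5.853 mg/L.
Mixed L₀ = (17.6×3.69 + 3.59×75.7)/(21.19) = 336.7/21.19 = 15.89 mg/L.
Initial deficit D₀ = C_s − DO₀ = 9.08 − 5.853 = 3.227 mg/L.
t_c = (1/0.9750) ln[(1.26/0.285)(1 − 3.227×0.9750/(0.285×15.89))] = 1.026 × ln(1.349) = 0.3074 d.
D_c = (0.285/1.26) × 15.89 × e^(−0.285×0.3074) = 0.2262 × 15.89 × 0.9161 = 3.293 mg/L.
Minimum DO = 9.08 − 3.293 = 5.787 mg/L.

t_c ≈ 0.307 d; minimum DO ≈ 5.79 mg/L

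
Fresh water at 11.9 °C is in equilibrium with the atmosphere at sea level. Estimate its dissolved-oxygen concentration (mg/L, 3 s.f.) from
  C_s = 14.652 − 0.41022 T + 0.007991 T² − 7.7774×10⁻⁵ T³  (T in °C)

C_s ≈ 10.8 mg/L

C_s = 14.652 − 0.41022×11.9 + 0.007991×11.9² − 7.7774×10⁻⁵×11.9³ = 10.77 mg/L.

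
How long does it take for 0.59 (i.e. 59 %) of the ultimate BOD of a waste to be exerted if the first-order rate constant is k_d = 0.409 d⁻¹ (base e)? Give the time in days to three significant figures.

y/L₀ = 1 − e^(−k_d t) = 0.59 ⇒ e^(−k_d t) = 0.410
t = −ln(0.410) / 0.409 = 0.8916 / 0.409 = 2.180 d.

t ≈ 2.18 d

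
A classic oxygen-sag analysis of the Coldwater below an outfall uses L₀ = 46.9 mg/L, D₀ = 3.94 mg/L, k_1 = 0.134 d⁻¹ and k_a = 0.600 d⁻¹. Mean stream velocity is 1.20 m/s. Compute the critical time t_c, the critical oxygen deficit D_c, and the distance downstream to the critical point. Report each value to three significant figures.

t_c ≈ 2.48 d; D_c ≈ 7.52 mg/L; x_c ≈ 257 km

With k_a/k_1 = 4.478 and 1 − D₀(k_a−k_1)/(k_1 L₀) = 0.7079,
t_c = ln(4.478 × 0.7079) / (0.600 − 0.134) = ln(3.169) / 0.4660 = 1.154/0.4660 = 2.475 d.
D_c = (k_1/k_a) L₀ e^(−k_1 t_c) = (0.134/0.600) × 46.9 × e^(−0.134×2.475) = 0.2233 × 46.9 × 0.7177 = 7.517 mg/L.
x_c = v t_c = 1.20 m/s × 2.475 d × 86400 s/d = 256700 m ≈ 257 km.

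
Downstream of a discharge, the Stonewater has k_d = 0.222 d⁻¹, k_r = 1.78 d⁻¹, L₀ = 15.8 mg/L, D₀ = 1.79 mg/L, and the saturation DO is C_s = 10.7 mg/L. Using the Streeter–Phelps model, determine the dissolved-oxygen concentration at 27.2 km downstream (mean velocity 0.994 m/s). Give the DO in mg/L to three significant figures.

Travel time t = x/v = 27.2 km / (0.994 m/s) = 27200 m / 0.994 m/s = 27360 s = 0.3167 d.
k_d L₀/(k_r−k_d) = 0.222×15.8/(1.78−0.222) = 3.508/1.558 = 2.251 mg/L.
e^(−k_d t) = e^(−0.222×0.3167) = 0.9321; e^(−k_r t) = e^(−1.78×0.3167) = 0.5691.
D = 2.251 × (0.9321 − 0.5691) + 1.79 × 0.5691 = 0.8173 + 1.019 = 1.836 mg/L.
DO = C_s − D = 10.7 − 1.836 = 8.864 mg/L.

DO ≈ 8.86 mg/L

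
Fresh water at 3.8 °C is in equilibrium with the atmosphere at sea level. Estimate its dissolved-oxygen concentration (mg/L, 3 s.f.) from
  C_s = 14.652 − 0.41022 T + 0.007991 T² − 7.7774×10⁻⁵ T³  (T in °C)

C_s = 14.652 − 0.41022×3.8 + 0.007991×3.8² − 7.7774×10⁻⁵×3.8³ = 13.20 mg/L.

C_s ≈ 13.2 mg/L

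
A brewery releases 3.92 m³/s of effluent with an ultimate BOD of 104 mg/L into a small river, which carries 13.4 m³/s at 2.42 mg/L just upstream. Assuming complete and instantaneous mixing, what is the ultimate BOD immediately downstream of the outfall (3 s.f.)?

Flow-weighted mixing: C = (Q_r C_r + Q_w C_w)/(Q_r + Q_w)
= (13.4×2.42 + 3.92×104)/(13.4 + 3.92) = 440.1/17.32 = 25.41 mg/L.

25.4 mg/L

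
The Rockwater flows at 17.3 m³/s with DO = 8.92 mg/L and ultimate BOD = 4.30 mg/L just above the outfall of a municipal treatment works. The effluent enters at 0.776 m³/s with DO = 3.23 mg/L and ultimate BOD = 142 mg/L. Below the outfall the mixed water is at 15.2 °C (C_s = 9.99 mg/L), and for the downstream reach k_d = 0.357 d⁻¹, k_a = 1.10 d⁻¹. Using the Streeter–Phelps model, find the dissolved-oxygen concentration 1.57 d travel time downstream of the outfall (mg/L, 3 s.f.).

Mixed DO = (17.3×8.92 + 0.776×3.23)/(17.3+0.776) = 156.8/18.08 = 8.676 mg/L.
Mixed L₀ = (17.3×4.30 + 0.776×142)/(18.08) = 184.6/18.08 = 10.21 mg/L.
Initial deficit D₀ = C_s − DO₀ = 9.99 − 8.676 = 1.314 mg/L.
D(1.57) = [0.357×10.21/(1.10−0.357)](e^(−0.357×1.57) − e^(−1.10×1.57)) + 1.314 e^(−1.10×1.57)
= 4.906 × (0.5709 − 0.1778) + 1.314 × 0.1778 = 2.162 mg/L.
DO = 9.99 − 2.162 = 7.828 mg/L.

DO ≈ 7.83 mg/L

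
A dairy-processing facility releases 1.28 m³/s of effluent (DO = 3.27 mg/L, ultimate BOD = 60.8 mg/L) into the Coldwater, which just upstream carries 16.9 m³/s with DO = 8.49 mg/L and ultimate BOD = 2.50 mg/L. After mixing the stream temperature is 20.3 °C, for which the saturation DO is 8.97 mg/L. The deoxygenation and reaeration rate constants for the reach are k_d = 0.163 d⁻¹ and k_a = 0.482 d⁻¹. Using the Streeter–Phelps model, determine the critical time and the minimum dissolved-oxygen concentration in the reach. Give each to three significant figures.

Mixed DO = (16.9×8.49 + 1.28×3.27)/(16.9+1.28) = 147.7/18.18 = 8.122 mg/L.
Mixed L₀ = (16.9×2.50 + 1.28×60.8)/(18.18) = 120.1/18.18 = 6.605 mg/L.
Initial deficit D₀ = C_s − DO₀ = 8.97 − 8.122 = 0.8475 mg/L.
t_c = (1/0.3190) ln[(0.482/0.163)(1 − 0.8475×0.3190/(0.163×6.605))] = 3.135 × ln(2.214) = 2.492 d.
D_c = (0.163/0.482) × 6.605 × e^(−0.163×2.492) = 0.3382 × 6.605 × 0.6662 = 1.488 mg/L.
Minimum DO = 8.97 − 1.488 = 7.482 mg/L.

t_c ≈ 2.49 d; minimum DO ≈ 7.48 mg/L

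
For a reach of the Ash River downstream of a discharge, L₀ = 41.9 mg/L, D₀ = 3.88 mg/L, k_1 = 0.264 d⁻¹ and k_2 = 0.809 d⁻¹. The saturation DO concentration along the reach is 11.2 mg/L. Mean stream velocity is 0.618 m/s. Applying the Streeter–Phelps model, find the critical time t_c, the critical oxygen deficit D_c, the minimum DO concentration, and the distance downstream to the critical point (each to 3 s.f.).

t_c = [1/(k_2−k_1)] ln[(k_2/k_1)(1 − D₀(k_2−k_1)/(k_1 L₀))]
= [1/(0.809−0.264)] ln[(0.809/0.264)(1 − 3.88×0.5450/(0.264×41.9))]
= (1/0.5450) ln[3.064 × 0.8088] = 1.835 × ln(2.479) = 1.835 × 0.9077 = 1.665 d.
L(t_c) = L₀ e^(−k_1 t_c) = 41.9 × 0.6442 = 26.99 mg/L, and at the critical point k_2 D_c = k_1 L, so D_c = (0.264/0.809) × 26.99 = 8.809 mg/L.
Minimum DO = C_s − D_c = 11.2 − 8.809 = 2.391 mg/L.
x_c = v t_c = 0.618 m/s × 1.665 d × 86400 s/d = 88930 m ≈ 88.9 km.

t_c ≈ 1.67 d; D_c ≈ 8.81 mg/L; min DO ≈ 2.39 mg/L; x_c ≈ 88.9 km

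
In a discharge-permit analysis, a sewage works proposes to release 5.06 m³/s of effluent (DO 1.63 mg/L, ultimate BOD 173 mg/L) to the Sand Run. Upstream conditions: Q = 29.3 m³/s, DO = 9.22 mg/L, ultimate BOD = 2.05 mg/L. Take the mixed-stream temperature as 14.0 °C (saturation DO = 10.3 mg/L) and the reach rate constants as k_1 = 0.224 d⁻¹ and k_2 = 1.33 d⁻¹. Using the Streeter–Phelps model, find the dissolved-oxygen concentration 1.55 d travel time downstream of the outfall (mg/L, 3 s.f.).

Mixed DO = (29.3×9.22 + 5.06×1.63)/(29.3+5.06) = 278.4/34.36 = 8.102 mg/L.
Mixed L₀ = (29.3×2.05 + 5.06×173)/(34.36) = 935.4/34.36 = 27.22 mg/L.
Initial deficit D₀ = C_s − DO₀ = 10.3 − 8.102 = 2.198 mg/L.
D(1.55) = [0.224×27.22/(1.33−0.224)](e^(−0.224×1.55) − e^(−1.33×1.55)) + 2.198 e^(−1.33×1.55)
= 5.514 × (0.7067 − 0.1273) + 2.198 × 0.1273 = 3.474 mg/L.
DO = 10.3 − 3.474 = 6.826 mg/L.

DO ≈ 6.83 mg/L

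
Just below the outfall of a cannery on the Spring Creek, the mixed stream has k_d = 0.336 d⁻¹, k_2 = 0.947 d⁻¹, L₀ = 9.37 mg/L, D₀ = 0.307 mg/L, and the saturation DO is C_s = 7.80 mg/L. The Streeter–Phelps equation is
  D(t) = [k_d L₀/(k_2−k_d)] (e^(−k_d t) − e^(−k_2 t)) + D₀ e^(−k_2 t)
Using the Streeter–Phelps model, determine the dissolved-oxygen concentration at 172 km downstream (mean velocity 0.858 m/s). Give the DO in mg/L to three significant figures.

Travel time t = x/v = 172 km / (0.858 m/s) = 172000 m / 0.858 m/s = 200500 s = 2.320 d.
k_d L₀/(k_2−k_d) = 0.336×9.37/(0.947−0.336) = 3.148/0.6110 = 5.153 mg/L.
e^(−k_d t) = e^(−0.336×2.320) = 0.4586; e^(−k_2 t) = e^(−0.947×2.320) = 0.1111.
D = 5.153 × (0.4586 − 0.1111) + 0.307 × 0.1111 = 1.790 + 0.03411 = 1.825 mg/L.
DO = C_s − D = 7.80 − 1.825 = 5.975 mg/L.

DO ≈ 5.98 mg/L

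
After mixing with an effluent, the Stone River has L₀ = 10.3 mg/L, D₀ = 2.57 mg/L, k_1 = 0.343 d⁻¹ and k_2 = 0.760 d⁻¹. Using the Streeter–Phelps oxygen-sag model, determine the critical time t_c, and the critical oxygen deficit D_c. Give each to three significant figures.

With k_2/k_1 = 2.216 and 1 − D₀(k_2−k_1)/(k_1 L₀) = 0.6967,
t_c = ln(2.216 × 0.6967) / (0.760 − 0.343) = ln(1.544) / 0.4170 = 0.4341/0.4170 = 1.041 d.
L(t_c) = L₀ e^(−k_1 t_c) = 10.3 × 0.6997 = 7.207 mg/L, and at the critical point k_2 D_c = k_1 L, so D_c = (0.343/0.760) × 7.207 = 3.253 mg/L.

t_c ≈ 1.04 d; D_c ≈ 3.25 mg/L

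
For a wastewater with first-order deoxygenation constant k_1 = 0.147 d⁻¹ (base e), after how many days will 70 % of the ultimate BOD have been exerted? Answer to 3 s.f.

t ≈ 8.19 d

y/L₀ = 1 − e^(−k_1 t) = 0.70 ⇒ e^(−k_1 t) = 0.300
t = −ln(0.300) / 0.147 = 1.204 / 0.147 = 8.190 d.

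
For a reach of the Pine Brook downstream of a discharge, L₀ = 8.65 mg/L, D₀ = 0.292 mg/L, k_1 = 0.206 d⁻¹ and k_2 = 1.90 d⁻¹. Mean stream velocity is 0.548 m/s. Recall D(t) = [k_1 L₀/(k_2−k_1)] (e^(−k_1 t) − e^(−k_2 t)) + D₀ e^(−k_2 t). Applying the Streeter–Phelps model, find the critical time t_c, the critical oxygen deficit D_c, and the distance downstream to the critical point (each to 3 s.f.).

t_c ≈ 1.12 d; D_c ≈ 0.745 mg/L; x_c ≈ 53.0 km

With k_2/k_1 = 9.223 and 1 − D₀(k_2−k_1)/(k_1 L₀) = 0.7224,
t_c = ln(9.223 × 0.7224) / (1.90 − 0.206) = ln(6.663) / 1.694 = 1.897/1.694 = 1.120 d.
D_c = (k_1/k_2) L₀ e^(−k_1 t_c) = (0.206/1.90) × 8.65 × e^(−0.206×1.120) = 0.1084 × 8.65 × 0.7940 = 0.7447 mg/L.
x_c = v t_c = 0.548 m/s × 1.120 d × 86400 s/d = 53010 m ≈ 53.0 km.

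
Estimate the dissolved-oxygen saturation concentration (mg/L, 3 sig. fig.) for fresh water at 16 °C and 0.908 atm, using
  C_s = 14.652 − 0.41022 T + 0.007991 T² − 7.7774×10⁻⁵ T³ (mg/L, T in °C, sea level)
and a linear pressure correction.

At sea level: C_s = 14.652 − 0.41022×16 + 0.007991×16² − 7.7774×10⁻⁵×16³ = 9.816 mg/L.
Pressure correction: C_s' = 9.816 × 0.908 = 8.913 mg/L.

C_s ≈ 8.91 mg/L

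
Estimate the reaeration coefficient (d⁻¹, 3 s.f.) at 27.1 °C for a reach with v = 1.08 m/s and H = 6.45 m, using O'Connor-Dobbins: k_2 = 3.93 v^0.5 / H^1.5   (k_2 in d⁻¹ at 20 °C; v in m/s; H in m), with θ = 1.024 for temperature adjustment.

k_2(20) = 3.93 × 1.08^0.5 / 6.45^1.5 = 3.93 × 1.039 / 16.38 = 0.2493 d⁻¹.
k_2(27.1) = 0.2493 × 1.024^(27.1−20) = 0.2493 × 1.183 = 0.2950 d⁻¹.

k_2 ≈ 0.295 d⁻¹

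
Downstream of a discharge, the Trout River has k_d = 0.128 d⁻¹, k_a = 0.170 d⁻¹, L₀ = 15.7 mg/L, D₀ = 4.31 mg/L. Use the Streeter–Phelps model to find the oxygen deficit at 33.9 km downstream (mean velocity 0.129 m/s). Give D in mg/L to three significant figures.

Travel time t = x/v = 33.9 km / (0.129 m/s) = 33900 m / 0.129 m/s = 262800 s = 3.042 d.
k_d L₀/(k_a−k_d) = 0.128×15.7/(0.170−0.128) = 2.010/0.04200 = 47.85 mg/L.
e^(−k_d t) = e^(−0.128×3.042) = 0.6775; e^(−k_a t) = e^(−0.170×3.042) = 0.5963.
D = 47.85 × (0.6775 − 0.5963) + 4.31 × 0.5963 = 3.888 + 2.570 = 6.458 mg/L.

D ≈ 6.46 mg/L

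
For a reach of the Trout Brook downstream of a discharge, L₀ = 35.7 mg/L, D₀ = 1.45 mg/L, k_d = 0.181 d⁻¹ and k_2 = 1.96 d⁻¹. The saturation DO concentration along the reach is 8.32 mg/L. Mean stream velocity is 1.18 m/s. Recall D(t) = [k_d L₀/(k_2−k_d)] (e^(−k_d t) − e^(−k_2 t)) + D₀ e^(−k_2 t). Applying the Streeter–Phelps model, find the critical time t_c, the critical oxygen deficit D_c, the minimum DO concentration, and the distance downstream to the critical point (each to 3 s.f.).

With k_2/k_d = 10.83 and 1 − D₀(k_2−k_d)/(k_d L₀) = 0.6008,
t_c = ln(10.83 × 0.6008) / (1.96 − 0.181) = ln(6.506) / 1.779 = 1.873/1.779 = 1.053 d.
L(t_c) = L₀ e^(−k_d t_c) = 35.7 × 0.8265 = 29.51 mg/L, and at the critical point k_2 D_c = k_d L, so D_c = (0.181/1.96) × 29.51 = 2.725 mg/L.
Minimum DO = C_s − D_c = 8.32 − 2.725 = 5.595 mg/L.
x_c = v t_c = 1.18 m/s × 1.053 d × 86400 s/d = 107300 m ≈ 107 km.

t_c ≈ 1.05 d; D_c ≈ 2.72 mg/L; min DO ≈ 5.60 mg/L; x_c ≈ 107 km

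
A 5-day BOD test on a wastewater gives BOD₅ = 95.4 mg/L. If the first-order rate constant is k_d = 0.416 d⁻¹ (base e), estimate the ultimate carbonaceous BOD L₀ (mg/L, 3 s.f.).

L₀ ≈ 109 mg/L

BOD₅ = L₀(1 − e^(−5k_d)) ⇒ L₀ = BOD₅ / (1 − e^(−5×0.416))
= 95.4 / (1 − 0.1249) = 95.4 / 0.8751 = 109.0 mg/L.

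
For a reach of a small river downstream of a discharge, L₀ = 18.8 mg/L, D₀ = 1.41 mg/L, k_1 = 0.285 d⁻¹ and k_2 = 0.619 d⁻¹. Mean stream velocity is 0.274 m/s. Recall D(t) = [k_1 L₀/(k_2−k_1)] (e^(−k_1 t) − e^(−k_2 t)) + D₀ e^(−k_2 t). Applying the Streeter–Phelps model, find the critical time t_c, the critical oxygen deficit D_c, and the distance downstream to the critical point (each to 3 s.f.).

At the critical point dD/dt = 0, so k_1 L₀ e^(−k_1 t) = k_2 D. Substituting D(t) from the Streeter–Phelps equation and solving for t gives
t_c = ln[(k_2/k_1)(1 − D₀(k_2−k_1)/(k_1 L₀))] / (k_2−k_1).
Here k_2−k_1 = 0.3340 d⁻¹ and 1 − D₀(k_2−k_1)/(k_1 L₀) = 1 − 1.41×0.3340/(0.285×18.8) = 0.9121, so
t_c = ln(2.172 × 0.9121) / 0.3340 = 0.6836 / 0.3340 = 2.047 d.
L(t_c) = L₀ e^(−k_1 t_c) = 18.8 × 0.5580 = 10.49 mg/L, and at the critical point k_2 D_c = k_1 L, so D_c = (0.285/0.619) × 10.49 = 4.830 mg/L.
x_c = v t_c = 0.274 m/s × 2.047 d × 86400 s/d = 48450 m ≈ 48.5 km.

t_c ≈ 2.05 d; D_c ≈ 4.83 mg/L; x_c ≈ 48.5 km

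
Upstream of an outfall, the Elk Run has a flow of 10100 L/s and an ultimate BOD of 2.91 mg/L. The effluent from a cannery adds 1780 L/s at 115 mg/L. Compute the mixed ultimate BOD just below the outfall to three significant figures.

Flow-weighted mixing: C = (Q_r C_r + Q_w C_w)/(Q_r + Q_w)
= (10100×2.91 + 1780×115)/(10100 + 1780) = 234100/11880 = 19.70 mg/L.

19.7 mg/L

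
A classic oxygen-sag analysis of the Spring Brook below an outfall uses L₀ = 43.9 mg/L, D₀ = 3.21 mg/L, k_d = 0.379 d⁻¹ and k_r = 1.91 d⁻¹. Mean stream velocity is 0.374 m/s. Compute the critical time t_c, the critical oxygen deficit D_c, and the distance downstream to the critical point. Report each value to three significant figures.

t_c ≈ 0.828 d; D_c ≈ 6.37 mg/L; x_c ≈ 26.7 km

t_c = [1/(k_r−k_d)] ln[(k_r/k_d)(1 − D₀(k_r−k_d)/(k_d L₀))]
= [1/(1.91−0.379)] ln[(1.91/0.379)(1 − 3.21×1.531/(0.379×43.9))]
= (1/1.531) ln[5.040 × 0.7046] = 0.6532 × ln(3.551) = 0.6532 × 1.267 = 0.8277 d.
D_c = (k_d/k_r) L₀ e^(−k_d t_c) = (0.379/1.91) × 43.9 × e^(−0.379×0.8277) = 0.1984 × 43.9 × 0.7307 = 6.365 mg/L.
x_c = v t_c = 0.374 m/s × 0.8277 d × 86400 s/d = 26750 m ≈ 26.7 km.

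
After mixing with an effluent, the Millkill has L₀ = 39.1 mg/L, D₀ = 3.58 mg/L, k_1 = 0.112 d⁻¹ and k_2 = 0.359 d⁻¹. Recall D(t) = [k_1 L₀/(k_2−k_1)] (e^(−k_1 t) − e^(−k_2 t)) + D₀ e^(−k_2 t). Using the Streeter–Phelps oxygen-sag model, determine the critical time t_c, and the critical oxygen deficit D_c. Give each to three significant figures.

t_c ≈ 3.80 d; D_c ≈ 7.97 mg/L

At the critical point dD/dt = 0, so k_1 L₀ e^(−k_1 t) = k_2 D. Substituting D(t) from the Streeter–Phelps equation and solving for t gives
t_c = ln[(k_2/k_1)(1 − D₀(k_2−k_1)/(k_1 L₀))] / (k_2−k_1).
Here k_2−k_1 = 0.2470 d⁻¹ and 1 − D₀(k_2−k_1)/(k_1 L₀) = 1 − 3.58×0.2470/(0.112×39.1) = 0.7981, so
t_c = ln(3.205 × 0.7981) / 0.2470 = 0.9393 / 0.2470 = 3.803 d.
D_c = (k_1/k_2) L₀ e^(−k_1 t_c) = (0.112/0.359) × 39.1 × e^(−0.112×3.803) = 0.3120 × 39.1 × 0.6532 = 7.968 mg/L.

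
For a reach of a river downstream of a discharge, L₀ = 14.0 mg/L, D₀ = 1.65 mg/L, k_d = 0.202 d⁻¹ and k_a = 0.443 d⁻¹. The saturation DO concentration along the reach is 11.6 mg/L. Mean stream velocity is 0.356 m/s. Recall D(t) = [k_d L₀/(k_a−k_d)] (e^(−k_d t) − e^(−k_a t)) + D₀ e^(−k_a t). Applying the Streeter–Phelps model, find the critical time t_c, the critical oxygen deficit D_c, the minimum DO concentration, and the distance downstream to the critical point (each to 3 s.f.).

t_c ≈ 2.63 d; D_c ≈ 3.75 mg/L; min DO ≈ 7.85 mg/L; x_c ≈ 80.9 km

With k_a/k_d = 2.193 and 1 − D₀(k_a−k_d)/(k_d L₀) = 0.8594,
t_c = ln(2.193 × 0.8594) / (0.443 − 0.202) = ln(1.885) / 0.2410 = 0.6338/0.2410 = 2.630 d.
D_c = (k_d/k_a) L₀ e^(−k_d t_c) = (0.202/0.443) × 14.0 × e^(−0.202×2.630) = 0.4560 × 14.0 × 0.5879 = 3.753 mg/L.
Minimum DO = C_s − D_c = 11.6 − 3.753 = 7.847 mg/L.
x_c = v t_c = 0.356 m/s × 2.630 d × 86400 s/d = 80890 m ≈ 80.9 km.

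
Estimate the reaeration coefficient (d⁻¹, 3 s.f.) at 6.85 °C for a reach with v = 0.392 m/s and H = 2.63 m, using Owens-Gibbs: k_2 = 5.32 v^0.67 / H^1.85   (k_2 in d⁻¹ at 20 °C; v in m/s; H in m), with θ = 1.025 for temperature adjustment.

k_2 ≈ 0.343 d⁻¹

k_2(20) = 5.32 × 0.392^0.67 / 2.63^1.85 = 5.32 × 0.5340 / 5.983 = 0.4748 d⁻¹.
k_2(6.85) = 0.4748 × 1.025^(6.85−20) = 0.4748 × 0.7227 = 0.3431 d⁻¹.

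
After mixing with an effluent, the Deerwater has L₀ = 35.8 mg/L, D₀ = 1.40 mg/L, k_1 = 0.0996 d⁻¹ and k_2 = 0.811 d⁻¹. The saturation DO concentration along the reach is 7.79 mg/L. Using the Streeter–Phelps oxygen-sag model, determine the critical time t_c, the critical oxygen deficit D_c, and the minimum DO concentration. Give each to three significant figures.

t_c ≈ 2.49 d; D_c ≈ 3.43 mg/L; min DO ≈ 4.36 mg/L

At the critical point dD/dt = 0, so k_1 L₀ e^(−k_1 t) = k_2 D. Substituting D(t) from the Streeter–Phelps equation and solving for t gives
t_c = ln[(k_2/k_1)(1 − D₀(k_2−k_1)/(k_1 L₀))] / (k_2−k_1).
Here k_2−k_1 = 0.7114 d⁻¹ and 1 − D₀(k_2−k_1)/(k_1 L₀) = 1 − 1.40×0.7114/(0.0996×35.8) = 0.7207, so
t_c = ln(8.143 × 0.7207) / 0.7114 = 1.770 / 0.7114 = 2.487 d.
D_c = (k_1/k_2) L₀ e^(−k_1 t_c) = (0.0996/0.811) × 35.8 × e^(−0.0996×2.487) = 0.1228 × 35.8 × 0.7806 = 3.432 mg/L.
Minimum DO = C_s − D_c = 7.79 − 3.432 = 4.358 mg/L.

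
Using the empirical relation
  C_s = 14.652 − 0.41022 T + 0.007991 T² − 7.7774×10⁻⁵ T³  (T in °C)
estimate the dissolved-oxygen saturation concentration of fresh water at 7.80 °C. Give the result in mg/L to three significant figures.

C_s ≈ 11.9 mg/L

C_s = 14.652 − 0.41022×7.80 + 0.007991×7.80² − 7.7774×10⁻⁵×7.80³ = 11.90 mg/L.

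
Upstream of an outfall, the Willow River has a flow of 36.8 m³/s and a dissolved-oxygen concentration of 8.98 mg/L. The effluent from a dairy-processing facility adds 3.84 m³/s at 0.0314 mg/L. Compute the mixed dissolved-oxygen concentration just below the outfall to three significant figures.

8.13 mg/L

Flow-weighted mixing: C = (Q_r C_r + Q_w C_w)/(Q_r + Q_w)
= (36.8×8.98 + 3.84×0.0314)/(36.8 + 3.84) = 330.6/40.64 = 8.134 mg/L.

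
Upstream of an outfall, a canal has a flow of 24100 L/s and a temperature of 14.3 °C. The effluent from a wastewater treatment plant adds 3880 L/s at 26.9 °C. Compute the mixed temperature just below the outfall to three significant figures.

Flow-weighted mixing: C = (Q_r C_r + Q_w C_w)/(Q_r + Q_w)
= (24100×14.3 + 3880×26.9)/(24100 + 3880) = 449000/27980 = 16.05 °C.

16.0 °C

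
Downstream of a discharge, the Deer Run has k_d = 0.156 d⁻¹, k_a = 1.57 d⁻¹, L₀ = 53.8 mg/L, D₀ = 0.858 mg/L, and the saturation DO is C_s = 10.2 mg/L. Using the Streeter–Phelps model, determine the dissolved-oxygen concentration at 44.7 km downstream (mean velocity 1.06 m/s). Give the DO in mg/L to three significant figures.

Travel time t = x/v = 44.7 km / (1.06 m/s) = 44700 m / 1.06 m/s = 42170 s = 0.4881 d.
k_d L₀/(k_a−k_d) = 0.156×53.8/(1.57−0.156) = 8.393/1.414 = 5.936 mg/L.
e^(−k_d t) = e^(−0.156×0.4881) = 0.9267; e^(−k_a t) = e^(−1.57×0.4881) = 0.4647.
D = 5.936 × (0.9267 − 0.4647) + 0.858 × 0.4647 = 2.742 + 0.3987 = 3.141 mg/L.
DO = C_s − D = 10.2 − 3.141 = 7.059 mg/L.

DO ≈ 7.06 mg/L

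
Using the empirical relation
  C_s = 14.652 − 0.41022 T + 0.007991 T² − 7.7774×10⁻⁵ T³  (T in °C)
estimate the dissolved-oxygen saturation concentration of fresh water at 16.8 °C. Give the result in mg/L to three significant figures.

C_s = 14.652 − 0.41022×16.8 + 0.007991×16.8² − 7.7774×10⁻⁵×16.8³ = 9.647 mg/L.

C_s ≈ 9.65 mg/L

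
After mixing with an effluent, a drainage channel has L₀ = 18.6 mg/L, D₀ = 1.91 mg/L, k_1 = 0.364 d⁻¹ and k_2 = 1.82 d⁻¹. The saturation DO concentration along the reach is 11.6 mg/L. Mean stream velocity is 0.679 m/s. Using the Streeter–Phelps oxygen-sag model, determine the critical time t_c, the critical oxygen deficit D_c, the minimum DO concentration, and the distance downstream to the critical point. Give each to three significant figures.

t_c ≈ 0.742 d; D_c ≈ 2.84 mg/L; min DO ≈ 8.76 mg/L; x_c ≈ 43.5 km

t_c = [1/(k_2−k_1)] ln[(k_2/k_1)(1 − D₀(k_2−k_1)/(k_1 L₀))]
= [1/(1.82−0.364)] ln[(1.82/0.364)(1 − 1.91×1.456/(0.364×18.6))]
= (1/1.456) ln[5.000 × 0.5892] = 0.6868 × ln(2.946) = 0.6868 × 1.081 = 0.7421 d.
L(t_c) = L₀ e^(−k_1 t_c) = 18.6 × 0.7633 = 14.20 mg/L, and at the critical point k_2 D_c = k_1 L, so D_c = (0.364/1.82) × 14.20 = 2.839 mg/L.
Minimum DO = C_s − D_c = 11.6 − 2.839 = 8.761 mg/L.
x_c = v t_c = 0.679 m/s × 0.7421 d × 86400 s/d = 43540 m ≈ 43.5 km.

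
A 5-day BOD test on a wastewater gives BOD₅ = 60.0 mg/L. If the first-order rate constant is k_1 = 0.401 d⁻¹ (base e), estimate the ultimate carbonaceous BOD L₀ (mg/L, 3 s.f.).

L₀ ≈ 69.3 mg/L

BOD₅ = L₀(1 − e^(−5k_1)) ⇒ L₀ = BOD₅ / (1 − e^(−5×0.401))
= 60.0 / (1 − 0.1347) = 60.0 / 0.8653 = 69.34 mg/L.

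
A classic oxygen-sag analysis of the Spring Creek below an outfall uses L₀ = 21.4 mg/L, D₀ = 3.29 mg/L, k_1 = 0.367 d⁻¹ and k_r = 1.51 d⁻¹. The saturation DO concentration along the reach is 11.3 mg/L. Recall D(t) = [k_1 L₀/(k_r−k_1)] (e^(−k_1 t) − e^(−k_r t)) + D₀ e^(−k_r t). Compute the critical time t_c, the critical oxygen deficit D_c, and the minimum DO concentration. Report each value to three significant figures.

t_c = [1/(k_r−k_1)] ln[(k_r/k_1)(1 − D₀(k_r−k_1)/(k_1 L₀))]
= [1/(1.51−0.367)] ln[(1.51/0.367)(1 − 3.29×1.143/(0.367×21.4))]
= (1/1.143) ln[4.114 × 0.5212] = 0.8749 × ln(2.144) = 0.8749 × 0.7629 = 0.6674 d.
L(t_c) = L₀ e^(−k_1 t_c) = 21.4 × 0.7827 = 16.75 mg/L, and at the critical point k_r D_c = k_1 L, so D_c = (0.367/1.51) × 16.75 = 4.071 mg/L.
Minimum DO = C_s − D_c = 11.3 − 4.071 = 7.229 mg/L.

t_c ≈ 0.667 d; D_c ≈ 4.07 mg/L; min DO ≈ 7.23 mg/L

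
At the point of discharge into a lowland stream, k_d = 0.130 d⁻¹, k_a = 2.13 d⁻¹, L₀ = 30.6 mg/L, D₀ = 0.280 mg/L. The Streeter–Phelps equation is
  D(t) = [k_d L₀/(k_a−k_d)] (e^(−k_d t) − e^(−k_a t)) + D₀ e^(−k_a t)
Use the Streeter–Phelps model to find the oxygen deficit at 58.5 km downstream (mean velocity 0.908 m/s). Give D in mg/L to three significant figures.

D ≈ 1.46 mg/L

Travel time t = x/v = 58.5 km / (0.908 m/s) = 58500 m / 0.908 m/s = 64430 s = 0.7457 d.
k_d L₀/(k_a−k_d) = 0.130×30.6/(2.13−0.130) = 3.978/2.000 = 1.989 mg/L.
e^(−k_d t) = e^(−0.130×0.7457) = 0.9076; e^(−k_a t) = e^(−2.13×0.7457) = 0.2043.
D = 1.989 × (0.9076 − 0.2043) + 0.280 × 0.2043 = 1.399 + 0.05720 = 1.456 mg/L.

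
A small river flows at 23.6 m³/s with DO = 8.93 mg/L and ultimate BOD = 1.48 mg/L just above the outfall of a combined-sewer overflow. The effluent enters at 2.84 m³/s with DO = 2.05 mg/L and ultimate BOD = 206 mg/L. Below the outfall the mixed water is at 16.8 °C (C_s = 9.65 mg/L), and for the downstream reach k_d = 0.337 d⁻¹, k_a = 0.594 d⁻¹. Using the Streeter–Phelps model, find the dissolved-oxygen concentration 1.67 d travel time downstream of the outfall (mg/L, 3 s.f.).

DO ≈ 3.00 mg/L

Mixed DO = (23.6×8.93 + 2.84×2.05)/(23.6+2.84) = 216.6/26.44 = 8.191 mg/L.
Mixed L₀ = (23.6×1.48 + 2.84×206)/(26.44) = 620.0/26.44 = 23.45 mg/L.
Initial deficit D₀ = C_s − DO₀ = 9.65 − 8.191 = 1.459 mg/L.
D(1.67) = [0.337×23.45/(0.594−0.337)](e^(−0.337×1.67) − e^(−0.594×1.67)) + 1.459 e^(−0.594×1.67)
= 30.75 × (0.5696 − 0.3708) + 1.459 × 0.3708 = 6.653 mg/L.
DO = 9.65 − 6.653 = 2.997 mg/L.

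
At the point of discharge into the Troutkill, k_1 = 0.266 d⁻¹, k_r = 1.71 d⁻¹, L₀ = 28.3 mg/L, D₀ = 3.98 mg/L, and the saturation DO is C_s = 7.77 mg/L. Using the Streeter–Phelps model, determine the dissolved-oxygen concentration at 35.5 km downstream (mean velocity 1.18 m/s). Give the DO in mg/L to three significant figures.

DO ≈ 3.70 mg/L

Travel time t = x/v = 35.5 km / (1.18 m/s) = 35500 m / 1.18 m/s = 30080 s = 0.3482 d.
k_1 L₀/(k_r−k_1) = 0.266×28.3/(1.71−0.266) = 7.528/1.444 = 5.213 mg/L.
e^(−k_1 t) = e^(−0.266×0.3482) = 0.9115; e^(−k_r t) = e^(−1.71×0.3482) = 0.5513.
D = 5.213 × (0.9115 − 0.5513) + 3.98 × 0.5513 = 1.878 + 2.194 = 4.072 mg/L.
DO = C_s − D = 7.77 − 4.072 = 3.698 mg/L.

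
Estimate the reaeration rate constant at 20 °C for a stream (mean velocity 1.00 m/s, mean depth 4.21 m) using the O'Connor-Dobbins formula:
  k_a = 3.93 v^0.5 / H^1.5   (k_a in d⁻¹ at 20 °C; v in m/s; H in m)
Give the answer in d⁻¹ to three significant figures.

k_a ≈ 0.455 d⁻¹

k_a = 3.93 × 1.00^0.5 / 4.21^1.5 = 3.93 × 1.000 / 8.638 = 0.4550 d⁻¹.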